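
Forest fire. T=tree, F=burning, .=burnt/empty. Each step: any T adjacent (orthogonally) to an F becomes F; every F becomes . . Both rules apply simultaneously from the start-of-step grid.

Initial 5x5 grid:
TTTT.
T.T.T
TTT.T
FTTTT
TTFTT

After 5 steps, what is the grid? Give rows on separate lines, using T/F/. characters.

Step 1: 6 trees catch fire, 2 burn out
  TTTT.
  T.T.T
  FTT.T
  .FFTT
  FF.FT
Step 2: 5 trees catch fire, 6 burn out
  TTTT.
  F.T.T
  .FF.T
  ...FT
  ....F
Step 3: 3 trees catch fire, 5 burn out
  FTTT.
  ..F.T
  ....T
  ....F
  .....
Step 4: 3 trees catch fire, 3 burn out
  .FFT.
  ....T
  ....F
  .....
  .....
Step 5: 2 trees catch fire, 3 burn out
  ...F.
  ....F
  .....
  .....
  .....

...F.
....F
.....
.....
.....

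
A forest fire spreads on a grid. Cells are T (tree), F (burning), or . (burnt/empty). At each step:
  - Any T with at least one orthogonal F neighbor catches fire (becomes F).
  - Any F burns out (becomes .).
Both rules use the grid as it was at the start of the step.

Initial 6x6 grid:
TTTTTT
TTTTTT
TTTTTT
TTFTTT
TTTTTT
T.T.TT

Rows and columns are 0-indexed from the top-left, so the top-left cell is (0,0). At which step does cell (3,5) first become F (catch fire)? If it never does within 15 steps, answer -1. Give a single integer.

Step 1: cell (3,5)='T' (+4 fires, +1 burnt)
Step 2: cell (3,5)='T' (+8 fires, +4 burnt)
Step 3: cell (3,5)='F' (+8 fires, +8 burnt)
  -> target ignites at step 3
Step 4: cell (3,5)='.' (+8 fires, +8 burnt)
Step 5: cell (3,5)='.' (+4 fires, +8 burnt)
Step 6: cell (3,5)='.' (+1 fires, +4 burnt)
Step 7: cell (3,5)='.' (+0 fires, +1 burnt)
  fire out at step 7

3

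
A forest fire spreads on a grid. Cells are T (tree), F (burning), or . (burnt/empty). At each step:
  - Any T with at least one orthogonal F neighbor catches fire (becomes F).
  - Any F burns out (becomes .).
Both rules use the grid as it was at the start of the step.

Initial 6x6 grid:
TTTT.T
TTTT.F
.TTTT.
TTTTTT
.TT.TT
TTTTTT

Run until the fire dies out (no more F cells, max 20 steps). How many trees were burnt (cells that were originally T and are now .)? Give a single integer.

Step 1: +1 fires, +1 burnt (F count now 1)
Step 2: +0 fires, +1 burnt (F count now 0)
Fire out after step 2
Initially T: 29, now '.': 8
Total burnt (originally-T cells now '.'): 1

Answer: 1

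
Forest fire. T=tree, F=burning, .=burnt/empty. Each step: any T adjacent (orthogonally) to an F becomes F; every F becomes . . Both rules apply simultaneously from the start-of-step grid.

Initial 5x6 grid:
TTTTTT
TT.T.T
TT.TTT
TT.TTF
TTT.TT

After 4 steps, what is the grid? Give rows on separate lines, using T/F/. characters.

Step 1: 3 trees catch fire, 1 burn out
  TTTTTT
  TT.T.T
  TT.TTF
  TT.TF.
  TTT.TF
Step 2: 4 trees catch fire, 3 burn out
  TTTTTT
  TT.T.F
  TT.TF.
  TT.F..
  TTT.F.
Step 3: 2 trees catch fire, 4 burn out
  TTTTTF
  TT.T..
  TT.F..
  TT....
  TTT...
Step 4: 2 trees catch fire, 2 burn out
  TTTTF.
  TT.F..
  TT....
  TT....
  TTT...

TTTTF.
TT.F..
TT....
TT....
TTT...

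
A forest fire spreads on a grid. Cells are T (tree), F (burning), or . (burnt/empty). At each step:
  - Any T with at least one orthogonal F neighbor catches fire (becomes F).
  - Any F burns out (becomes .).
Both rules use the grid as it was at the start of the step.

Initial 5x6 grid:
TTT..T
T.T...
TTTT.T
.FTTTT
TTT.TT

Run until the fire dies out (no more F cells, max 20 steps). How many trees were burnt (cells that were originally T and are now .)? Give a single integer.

Step 1: +3 fires, +1 burnt (F count now 3)
Step 2: +5 fires, +3 burnt (F count now 5)
Step 3: +4 fires, +5 burnt (F count now 4)
Step 4: +4 fires, +4 burnt (F count now 4)
Step 5: +3 fires, +4 burnt (F count now 3)
Step 6: +0 fires, +3 burnt (F count now 0)
Fire out after step 6
Initially T: 20, now '.': 29
Total burnt (originally-T cells now '.'): 19

Answer: 19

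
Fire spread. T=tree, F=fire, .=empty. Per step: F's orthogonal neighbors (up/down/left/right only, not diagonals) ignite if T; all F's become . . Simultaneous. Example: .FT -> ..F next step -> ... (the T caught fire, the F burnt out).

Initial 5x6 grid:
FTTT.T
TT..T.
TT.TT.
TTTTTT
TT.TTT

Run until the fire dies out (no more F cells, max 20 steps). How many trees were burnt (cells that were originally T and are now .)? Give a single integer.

Answer: 21

Derivation:
Step 1: +2 fires, +1 burnt (F count now 2)
Step 2: +3 fires, +2 burnt (F count now 3)
Step 3: +3 fires, +3 burnt (F count now 3)
Step 4: +2 fires, +3 burnt (F count now 2)
Step 5: +2 fires, +2 burnt (F count now 2)
Step 6: +1 fires, +2 burnt (F count now 1)
Step 7: +3 fires, +1 burnt (F count now 3)
Step 8: +3 fires, +3 burnt (F count now 3)
Step 9: +2 fires, +3 burnt (F count now 2)
Step 10: +0 fires, +2 burnt (F count now 0)
Fire out after step 10
Initially T: 22, now '.': 29
Total burnt (originally-T cells now '.'): 21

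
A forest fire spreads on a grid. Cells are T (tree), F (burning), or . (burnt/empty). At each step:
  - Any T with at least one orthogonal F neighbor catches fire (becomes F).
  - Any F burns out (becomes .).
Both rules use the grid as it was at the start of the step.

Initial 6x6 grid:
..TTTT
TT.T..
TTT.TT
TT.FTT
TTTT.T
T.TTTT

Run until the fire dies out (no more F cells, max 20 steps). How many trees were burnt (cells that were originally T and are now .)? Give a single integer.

Step 1: +2 fires, +1 burnt (F count now 2)
Step 2: +4 fires, +2 burnt (F count now 4)
Step 3: +5 fires, +4 burnt (F count now 5)
Step 4: +3 fires, +5 burnt (F count now 3)
Step 5: +3 fires, +3 burnt (F count now 3)
Step 6: +3 fires, +3 burnt (F count now 3)
Step 7: +1 fires, +3 burnt (F count now 1)
Step 8: +0 fires, +1 burnt (F count now 0)
Fire out after step 8
Initially T: 26, now '.': 31
Total burnt (originally-T cells now '.'): 21

Answer: 21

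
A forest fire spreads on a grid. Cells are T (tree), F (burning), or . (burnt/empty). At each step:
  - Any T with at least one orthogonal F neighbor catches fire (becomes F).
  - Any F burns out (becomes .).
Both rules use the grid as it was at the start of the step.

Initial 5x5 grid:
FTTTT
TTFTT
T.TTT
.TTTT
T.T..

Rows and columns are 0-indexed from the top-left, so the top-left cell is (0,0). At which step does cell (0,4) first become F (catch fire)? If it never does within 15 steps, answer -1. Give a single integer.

Step 1: cell (0,4)='T' (+6 fires, +2 burnt)
Step 2: cell (0,4)='T' (+5 fires, +6 burnt)
Step 3: cell (0,4)='F' (+5 fires, +5 burnt)
  -> target ignites at step 3
Step 4: cell (0,4)='.' (+1 fires, +5 burnt)
Step 5: cell (0,4)='.' (+0 fires, +1 burnt)
  fire out at step 5

3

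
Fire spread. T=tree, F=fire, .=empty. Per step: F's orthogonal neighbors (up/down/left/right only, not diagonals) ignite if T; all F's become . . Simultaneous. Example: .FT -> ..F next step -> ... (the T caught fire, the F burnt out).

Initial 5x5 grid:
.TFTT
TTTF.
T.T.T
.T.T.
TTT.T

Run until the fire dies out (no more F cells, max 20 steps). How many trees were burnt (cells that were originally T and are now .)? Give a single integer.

Answer: 8

Derivation:
Step 1: +3 fires, +2 burnt (F count now 3)
Step 2: +3 fires, +3 burnt (F count now 3)
Step 3: +1 fires, +3 burnt (F count now 1)
Step 4: +1 fires, +1 burnt (F count now 1)
Step 5: +0 fires, +1 burnt (F count now 0)
Fire out after step 5
Initially T: 15, now '.': 18
Total burnt (originally-T cells now '.'): 8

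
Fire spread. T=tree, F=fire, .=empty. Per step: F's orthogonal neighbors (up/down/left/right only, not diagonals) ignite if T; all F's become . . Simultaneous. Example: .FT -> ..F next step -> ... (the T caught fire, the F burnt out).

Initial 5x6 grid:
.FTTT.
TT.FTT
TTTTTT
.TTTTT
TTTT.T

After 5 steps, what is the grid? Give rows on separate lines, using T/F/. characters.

Step 1: 5 trees catch fire, 2 burn out
  ..FFT.
  TF..FT
  TTTFTT
  .TTTTT
  TTTT.T
Step 2: 7 trees catch fire, 5 burn out
  ....F.
  F....F
  TFF.FT
  .TTFTT
  TTTT.T
Step 3: 6 trees catch fire, 7 burn out
  ......
  ......
  F....F
  .FF.FT
  TTTF.T
Step 4: 3 trees catch fire, 6 burn out
  ......
  ......
  ......
  .....F
  TFF..T
Step 5: 2 trees catch fire, 3 burn out
  ......
  ......
  ......
  ......
  F....F

......
......
......
......
F....F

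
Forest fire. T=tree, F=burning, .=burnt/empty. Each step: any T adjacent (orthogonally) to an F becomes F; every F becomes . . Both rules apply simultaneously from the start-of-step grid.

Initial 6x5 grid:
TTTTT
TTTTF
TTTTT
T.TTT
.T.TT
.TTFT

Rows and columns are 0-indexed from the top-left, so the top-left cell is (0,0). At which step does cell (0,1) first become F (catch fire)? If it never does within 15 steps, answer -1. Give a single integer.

Step 1: cell (0,1)='T' (+6 fires, +2 burnt)
Step 2: cell (0,1)='T' (+7 fires, +6 burnt)
Step 3: cell (0,1)='T' (+5 fires, +7 burnt)
Step 4: cell (0,1)='F' (+3 fires, +5 burnt)
  -> target ignites at step 4
Step 5: cell (0,1)='.' (+2 fires, +3 burnt)
Step 6: cell (0,1)='.' (+1 fires, +2 burnt)
Step 7: cell (0,1)='.' (+0 fires, +1 burnt)
  fire out at step 7

4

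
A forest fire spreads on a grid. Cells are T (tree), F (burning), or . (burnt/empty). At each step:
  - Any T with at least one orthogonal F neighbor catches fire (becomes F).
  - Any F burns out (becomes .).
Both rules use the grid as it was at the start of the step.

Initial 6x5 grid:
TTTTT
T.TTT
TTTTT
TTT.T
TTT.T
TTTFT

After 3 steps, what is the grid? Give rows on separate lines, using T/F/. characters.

Step 1: 2 trees catch fire, 1 burn out
  TTTTT
  T.TTT
  TTTTT
  TTT.T
  TTT.T
  TTF.F
Step 2: 3 trees catch fire, 2 burn out
  TTTTT
  T.TTT
  TTTTT
  TTT.T
  TTF.F
  TF...
Step 3: 4 trees catch fire, 3 burn out
  TTTTT
  T.TTT
  TTTTT
  TTF.F
  TF...
  F....

TTTTT
T.TTT
TTTTT
TTF.F
TF...
F....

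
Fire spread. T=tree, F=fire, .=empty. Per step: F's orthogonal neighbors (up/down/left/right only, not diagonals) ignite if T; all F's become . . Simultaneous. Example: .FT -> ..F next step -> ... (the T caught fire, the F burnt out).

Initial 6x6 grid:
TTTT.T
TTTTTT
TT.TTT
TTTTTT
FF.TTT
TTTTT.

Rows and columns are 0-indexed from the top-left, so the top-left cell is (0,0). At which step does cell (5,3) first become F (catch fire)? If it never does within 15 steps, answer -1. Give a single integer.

Step 1: cell (5,3)='T' (+4 fires, +2 burnt)
Step 2: cell (5,3)='T' (+4 fires, +4 burnt)
Step 3: cell (5,3)='F' (+4 fires, +4 burnt)
  -> target ignites at step 3
Step 4: cell (5,3)='.' (+7 fires, +4 burnt)
Step 5: cell (5,3)='.' (+5 fires, +7 burnt)
Step 6: cell (5,3)='.' (+4 fires, +5 burnt)
Step 7: cell (5,3)='.' (+1 fires, +4 burnt)
Step 8: cell (5,3)='.' (+1 fires, +1 burnt)
Step 9: cell (5,3)='.' (+0 fires, +1 burnt)
  fire out at step 9

3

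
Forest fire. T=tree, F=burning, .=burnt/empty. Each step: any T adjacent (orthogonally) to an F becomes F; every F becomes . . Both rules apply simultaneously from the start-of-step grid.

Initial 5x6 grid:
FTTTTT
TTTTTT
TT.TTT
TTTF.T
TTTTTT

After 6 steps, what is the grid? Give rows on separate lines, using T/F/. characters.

Step 1: 5 trees catch fire, 2 burn out
  .FTTTT
  FTTTTT
  TT.FTT
  TTF..T
  TTTFTT
Step 2: 8 trees catch fire, 5 burn out
  ..FTTT
  .FTFTT
  FT..FT
  TF...T
  TTF.FT
Step 3: 8 trees catch fire, 8 burn out
  ...FTT
  ..F.FT
  .F...F
  F....T
  TF...F
Step 4: 4 trees catch fire, 8 burn out
  ....FT
  .....F
  ......
  .....F
  F.....
Step 5: 1 trees catch fire, 4 burn out
  .....F
  ......
  ......
  ......
  ......
Step 6: 0 trees catch fire, 1 burn out
  ......
  ......
  ......
  ......
  ......

......
......
......
......
......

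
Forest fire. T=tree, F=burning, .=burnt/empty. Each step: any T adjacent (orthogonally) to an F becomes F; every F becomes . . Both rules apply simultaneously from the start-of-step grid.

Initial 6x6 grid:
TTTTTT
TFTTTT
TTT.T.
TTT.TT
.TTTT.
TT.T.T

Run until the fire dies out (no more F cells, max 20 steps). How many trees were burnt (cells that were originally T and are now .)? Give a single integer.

Step 1: +4 fires, +1 burnt (F count now 4)
Step 2: +6 fires, +4 burnt (F count now 6)
Step 3: +5 fires, +6 burnt (F count now 5)
Step 4: +5 fires, +5 burnt (F count now 5)
Step 5: +4 fires, +5 burnt (F count now 4)
Step 6: +3 fires, +4 burnt (F count now 3)
Step 7: +0 fires, +3 burnt (F count now 0)
Fire out after step 7
Initially T: 28, now '.': 35
Total burnt (originally-T cells now '.'): 27

Answer: 27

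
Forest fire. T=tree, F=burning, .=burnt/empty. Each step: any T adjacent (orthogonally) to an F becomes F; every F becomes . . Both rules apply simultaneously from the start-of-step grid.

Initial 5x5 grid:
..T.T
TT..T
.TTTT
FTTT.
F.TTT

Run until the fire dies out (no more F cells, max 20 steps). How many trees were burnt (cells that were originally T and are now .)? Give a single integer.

Answer: 14

Derivation:
Step 1: +1 fires, +2 burnt (F count now 1)
Step 2: +2 fires, +1 burnt (F count now 2)
Step 3: +4 fires, +2 burnt (F count now 4)
Step 4: +3 fires, +4 burnt (F count now 3)
Step 5: +2 fires, +3 burnt (F count now 2)
Step 6: +1 fires, +2 burnt (F count now 1)
Step 7: +1 fires, +1 burnt (F count now 1)
Step 8: +0 fires, +1 burnt (F count now 0)
Fire out after step 8
Initially T: 15, now '.': 24
Total burnt (originally-T cells now '.'): 14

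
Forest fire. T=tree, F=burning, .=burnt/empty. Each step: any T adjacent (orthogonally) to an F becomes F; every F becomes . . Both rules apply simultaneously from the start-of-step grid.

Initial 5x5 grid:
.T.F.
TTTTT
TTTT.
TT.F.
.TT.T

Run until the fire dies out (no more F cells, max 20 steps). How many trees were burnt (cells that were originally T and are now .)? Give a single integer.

Step 1: +2 fires, +2 burnt (F count now 2)
Step 2: +3 fires, +2 burnt (F count now 3)
Step 3: +2 fires, +3 burnt (F count now 2)
Step 4: +4 fires, +2 burnt (F count now 4)
Step 5: +2 fires, +4 burnt (F count now 2)
Step 6: +1 fires, +2 burnt (F count now 1)
Step 7: +0 fires, +1 burnt (F count now 0)
Fire out after step 7
Initially T: 15, now '.': 24
Total burnt (originally-T cells now '.'): 14

Answer: 14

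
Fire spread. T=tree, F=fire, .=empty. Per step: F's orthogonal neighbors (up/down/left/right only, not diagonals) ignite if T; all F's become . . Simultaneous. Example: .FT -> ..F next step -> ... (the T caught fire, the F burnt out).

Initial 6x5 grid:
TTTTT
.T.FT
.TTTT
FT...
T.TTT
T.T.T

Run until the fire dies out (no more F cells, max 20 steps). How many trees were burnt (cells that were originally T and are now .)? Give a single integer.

Answer: 14

Derivation:
Step 1: +5 fires, +2 burnt (F count now 5)
Step 2: +6 fires, +5 burnt (F count now 6)
Step 3: +2 fires, +6 burnt (F count now 2)
Step 4: +1 fires, +2 burnt (F count now 1)
Step 5: +0 fires, +1 burnt (F count now 0)
Fire out after step 5
Initially T: 19, now '.': 25
Total burnt (originally-T cells now '.'): 14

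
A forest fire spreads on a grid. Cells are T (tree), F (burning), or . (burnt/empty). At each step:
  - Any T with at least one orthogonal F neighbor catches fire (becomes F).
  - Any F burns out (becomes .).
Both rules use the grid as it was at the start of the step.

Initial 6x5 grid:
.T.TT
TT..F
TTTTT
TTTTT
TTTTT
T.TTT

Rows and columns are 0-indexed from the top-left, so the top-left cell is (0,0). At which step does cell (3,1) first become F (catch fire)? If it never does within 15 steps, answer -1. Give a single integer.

Step 1: cell (3,1)='T' (+2 fires, +1 burnt)
Step 2: cell (3,1)='T' (+3 fires, +2 burnt)
Step 3: cell (3,1)='T' (+3 fires, +3 burnt)
Step 4: cell (3,1)='T' (+4 fires, +3 burnt)
Step 5: cell (3,1)='F' (+5 fires, +4 burnt)
  -> target ignites at step 5
Step 6: cell (3,1)='.' (+5 fires, +5 burnt)
Step 7: cell (3,1)='.' (+1 fires, +5 burnt)
Step 8: cell (3,1)='.' (+1 fires, +1 burnt)
Step 9: cell (3,1)='.' (+0 fires, +1 burnt)
  fire out at step 9

5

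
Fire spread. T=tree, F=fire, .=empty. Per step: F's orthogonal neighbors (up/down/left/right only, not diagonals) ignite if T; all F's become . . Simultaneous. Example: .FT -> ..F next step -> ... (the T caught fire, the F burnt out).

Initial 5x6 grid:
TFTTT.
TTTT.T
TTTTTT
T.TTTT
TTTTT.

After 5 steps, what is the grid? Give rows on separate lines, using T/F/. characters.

Step 1: 3 trees catch fire, 1 burn out
  F.FTT.
  TFTT.T
  TTTTTT
  T.TTTT
  TTTTT.
Step 2: 4 trees catch fire, 3 burn out
  ...FT.
  F.FT.T
  TFTTTT
  T.TTTT
  TTTTT.
Step 3: 4 trees catch fire, 4 burn out
  ....F.
  ...F.T
  F.FTTT
  T.TTTT
  TTTTT.
Step 4: 3 trees catch fire, 4 burn out
  ......
  .....T
  ...FTT
  F.FTTT
  TTTTT.
Step 5: 4 trees catch fire, 3 burn out
  ......
  .....T
  ....FT
  ...FTT
  FTFTT.

......
.....T
....FT
...FTT
FTFTT.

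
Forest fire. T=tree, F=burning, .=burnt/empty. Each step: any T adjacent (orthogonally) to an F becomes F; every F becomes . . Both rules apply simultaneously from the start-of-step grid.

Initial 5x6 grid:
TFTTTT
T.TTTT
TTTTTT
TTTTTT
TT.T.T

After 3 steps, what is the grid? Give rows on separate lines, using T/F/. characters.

Step 1: 2 trees catch fire, 1 burn out
  F.FTTT
  T.TTTT
  TTTTTT
  TTTTTT
  TT.T.T
Step 2: 3 trees catch fire, 2 burn out
  ...FTT
  F.FTTT
  TTTTTT
  TTTTTT
  TT.T.T
Step 3: 4 trees catch fire, 3 burn out
  ....FT
  ...FTT
  FTFTTT
  TTTTTT
  TT.T.T

....FT
...FTT
FTFTTT
TTTTTT
TT.T.T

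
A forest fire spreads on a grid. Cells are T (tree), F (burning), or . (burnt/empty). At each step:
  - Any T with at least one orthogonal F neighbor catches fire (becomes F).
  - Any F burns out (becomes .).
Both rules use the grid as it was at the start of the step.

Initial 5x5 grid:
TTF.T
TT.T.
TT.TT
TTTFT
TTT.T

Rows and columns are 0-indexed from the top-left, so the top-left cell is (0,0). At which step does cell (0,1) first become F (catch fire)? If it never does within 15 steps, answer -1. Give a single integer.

Step 1: cell (0,1)='F' (+4 fires, +2 burnt)
  -> target ignites at step 1
Step 2: cell (0,1)='.' (+7 fires, +4 burnt)
Step 3: cell (0,1)='.' (+4 fires, +7 burnt)
Step 4: cell (0,1)='.' (+2 fires, +4 burnt)
Step 5: cell (0,1)='.' (+0 fires, +2 burnt)
  fire out at step 5

1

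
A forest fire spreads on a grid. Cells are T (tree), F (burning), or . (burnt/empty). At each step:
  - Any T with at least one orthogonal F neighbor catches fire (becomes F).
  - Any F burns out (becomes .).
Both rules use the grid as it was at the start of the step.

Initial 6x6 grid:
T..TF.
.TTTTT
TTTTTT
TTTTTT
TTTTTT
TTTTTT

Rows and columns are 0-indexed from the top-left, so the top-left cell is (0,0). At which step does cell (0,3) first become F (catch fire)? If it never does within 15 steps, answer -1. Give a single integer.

Step 1: cell (0,3)='F' (+2 fires, +1 burnt)
  -> target ignites at step 1
Step 2: cell (0,3)='.' (+3 fires, +2 burnt)
Step 3: cell (0,3)='.' (+4 fires, +3 burnt)
Step 4: cell (0,3)='.' (+5 fires, +4 burnt)
Step 5: cell (0,3)='.' (+5 fires, +5 burnt)
Step 6: cell (0,3)='.' (+5 fires, +5 burnt)
Step 7: cell (0,3)='.' (+3 fires, +5 burnt)
Step 8: cell (0,3)='.' (+2 fires, +3 burnt)
Step 9: cell (0,3)='.' (+1 fires, +2 burnt)
Step 10: cell (0,3)='.' (+0 fires, +1 burnt)
  fire out at step 10

1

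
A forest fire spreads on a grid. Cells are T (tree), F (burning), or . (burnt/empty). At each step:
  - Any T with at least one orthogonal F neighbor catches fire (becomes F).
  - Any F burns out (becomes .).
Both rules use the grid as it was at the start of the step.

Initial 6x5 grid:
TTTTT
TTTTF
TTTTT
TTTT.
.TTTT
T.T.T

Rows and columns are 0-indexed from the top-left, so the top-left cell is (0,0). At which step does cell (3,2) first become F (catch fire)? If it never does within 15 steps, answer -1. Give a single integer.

Step 1: cell (3,2)='T' (+3 fires, +1 burnt)
Step 2: cell (3,2)='T' (+3 fires, +3 burnt)
Step 3: cell (3,2)='T' (+4 fires, +3 burnt)
Step 4: cell (3,2)='F' (+5 fires, +4 burnt)
  -> target ignites at step 4
Step 5: cell (3,2)='.' (+5 fires, +5 burnt)
Step 6: cell (3,2)='.' (+4 fires, +5 burnt)
Step 7: cell (3,2)='.' (+0 fires, +4 burnt)
  fire out at step 7

4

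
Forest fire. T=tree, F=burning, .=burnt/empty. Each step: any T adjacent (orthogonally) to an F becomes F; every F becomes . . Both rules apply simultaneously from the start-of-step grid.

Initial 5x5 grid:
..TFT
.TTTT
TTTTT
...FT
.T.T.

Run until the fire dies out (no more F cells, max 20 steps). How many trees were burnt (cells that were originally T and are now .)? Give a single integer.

Answer: 13

Derivation:
Step 1: +6 fires, +2 burnt (F count now 6)
Step 2: +4 fires, +6 burnt (F count now 4)
Step 3: +2 fires, +4 burnt (F count now 2)
Step 4: +1 fires, +2 burnt (F count now 1)
Step 5: +0 fires, +1 burnt (F count now 0)
Fire out after step 5
Initially T: 14, now '.': 24
Total burnt (originally-T cells now '.'): 13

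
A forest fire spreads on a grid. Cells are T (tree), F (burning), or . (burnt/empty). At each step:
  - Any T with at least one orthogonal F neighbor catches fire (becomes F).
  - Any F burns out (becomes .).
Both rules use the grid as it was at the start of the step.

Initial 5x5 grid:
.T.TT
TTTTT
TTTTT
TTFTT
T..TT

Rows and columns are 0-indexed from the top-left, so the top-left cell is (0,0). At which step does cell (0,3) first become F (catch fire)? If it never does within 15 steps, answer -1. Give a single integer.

Step 1: cell (0,3)='T' (+3 fires, +1 burnt)
Step 2: cell (0,3)='T' (+6 fires, +3 burnt)
Step 3: cell (0,3)='T' (+6 fires, +6 burnt)
Step 4: cell (0,3)='F' (+4 fires, +6 burnt)
  -> target ignites at step 4
Step 5: cell (0,3)='.' (+1 fires, +4 burnt)
Step 6: cell (0,3)='.' (+0 fires, +1 burnt)
  fire out at step 6

4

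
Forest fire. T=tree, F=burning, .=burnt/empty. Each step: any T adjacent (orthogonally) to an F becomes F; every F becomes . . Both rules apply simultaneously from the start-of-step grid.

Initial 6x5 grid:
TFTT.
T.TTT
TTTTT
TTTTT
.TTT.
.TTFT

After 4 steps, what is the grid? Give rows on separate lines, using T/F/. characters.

Step 1: 5 trees catch fire, 2 burn out
  F.FT.
  T.TTT
  TTTTT
  TTTTT
  .TTF.
  .TF.F
Step 2: 6 trees catch fire, 5 burn out
  ...F.
  F.FTT
  TTTTT
  TTTFT
  .TF..
  .F...
Step 3: 7 trees catch fire, 6 burn out
  .....
  ...FT
  FTFFT
  TTF.F
  .F...
  .....
Step 4: 5 trees catch fire, 7 burn out
  .....
  ....F
  .F..F
  FF...
  .....
  .....

.....
....F
.F..F
FF...
.....
.....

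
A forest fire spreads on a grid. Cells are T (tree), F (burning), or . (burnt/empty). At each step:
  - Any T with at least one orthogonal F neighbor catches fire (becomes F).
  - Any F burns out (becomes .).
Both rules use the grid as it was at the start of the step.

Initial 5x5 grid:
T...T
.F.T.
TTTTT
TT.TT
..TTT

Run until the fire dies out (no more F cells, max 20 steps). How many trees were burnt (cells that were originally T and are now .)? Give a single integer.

Answer: 13

Derivation:
Step 1: +1 fires, +1 burnt (F count now 1)
Step 2: +3 fires, +1 burnt (F count now 3)
Step 3: +2 fires, +3 burnt (F count now 2)
Step 4: +3 fires, +2 burnt (F count now 3)
Step 5: +2 fires, +3 burnt (F count now 2)
Step 6: +2 fires, +2 burnt (F count now 2)
Step 7: +0 fires, +2 burnt (F count now 0)
Fire out after step 7
Initially T: 15, now '.': 23
Total burnt (originally-T cells now '.'): 13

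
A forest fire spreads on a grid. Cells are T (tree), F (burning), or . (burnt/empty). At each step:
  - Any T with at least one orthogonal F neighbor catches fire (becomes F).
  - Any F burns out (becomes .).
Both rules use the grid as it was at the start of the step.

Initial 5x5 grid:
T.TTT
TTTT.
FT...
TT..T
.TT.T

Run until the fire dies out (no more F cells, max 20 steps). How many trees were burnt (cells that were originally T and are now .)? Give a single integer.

Answer: 13

Derivation:
Step 1: +3 fires, +1 burnt (F count now 3)
Step 2: +3 fires, +3 burnt (F count now 3)
Step 3: +2 fires, +3 burnt (F count now 2)
Step 4: +3 fires, +2 burnt (F count now 3)
Step 5: +1 fires, +3 burnt (F count now 1)
Step 6: +1 fires, +1 burnt (F count now 1)
Step 7: +0 fires, +1 burnt (F count now 0)
Fire out after step 7
Initially T: 15, now '.': 23
Total burnt (originally-T cells now '.'): 13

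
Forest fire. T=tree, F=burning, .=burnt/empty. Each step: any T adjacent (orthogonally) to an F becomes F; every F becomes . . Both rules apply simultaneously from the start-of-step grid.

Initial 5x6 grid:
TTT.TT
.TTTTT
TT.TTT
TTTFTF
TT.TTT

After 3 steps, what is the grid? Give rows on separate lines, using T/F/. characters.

Step 1: 6 trees catch fire, 2 burn out
  TTT.TT
  .TTTTT
  TT.FTF
  TTF.F.
  TT.FTF
Step 2: 5 trees catch fire, 6 burn out
  TTT.TT
  .TTFTF
  TT..F.
  TF....
  TT..F.
Step 3: 6 trees catch fire, 5 burn out
  TTT.TF
  .TF.F.
  TF....
  F.....
  TF....

TTT.TF
.TF.F.
TF....
F.....
TF....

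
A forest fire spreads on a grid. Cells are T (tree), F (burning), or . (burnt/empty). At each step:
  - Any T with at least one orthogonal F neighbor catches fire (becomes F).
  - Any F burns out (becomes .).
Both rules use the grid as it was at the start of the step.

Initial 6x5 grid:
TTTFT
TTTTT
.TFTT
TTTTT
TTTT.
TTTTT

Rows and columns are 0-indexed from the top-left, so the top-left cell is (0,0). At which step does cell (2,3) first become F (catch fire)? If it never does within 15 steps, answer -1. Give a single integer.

Step 1: cell (2,3)='F' (+7 fires, +2 burnt)
  -> target ignites at step 1
Step 2: cell (2,3)='.' (+7 fires, +7 burnt)
Step 3: cell (2,3)='.' (+7 fires, +7 burnt)
Step 4: cell (2,3)='.' (+3 fires, +7 burnt)
Step 5: cell (2,3)='.' (+2 fires, +3 burnt)
Step 6: cell (2,3)='.' (+0 fires, +2 burnt)
  fire out at step 6

1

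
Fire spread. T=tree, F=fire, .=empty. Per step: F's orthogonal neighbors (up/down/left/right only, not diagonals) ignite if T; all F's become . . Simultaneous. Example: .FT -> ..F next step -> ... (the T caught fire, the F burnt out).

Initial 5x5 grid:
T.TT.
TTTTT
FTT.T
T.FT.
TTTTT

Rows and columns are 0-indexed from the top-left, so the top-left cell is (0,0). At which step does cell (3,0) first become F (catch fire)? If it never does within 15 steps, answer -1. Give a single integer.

Step 1: cell (3,0)='F' (+6 fires, +2 burnt)
  -> target ignites at step 1
Step 2: cell (3,0)='.' (+6 fires, +6 burnt)
Step 3: cell (3,0)='.' (+3 fires, +6 burnt)
Step 4: cell (3,0)='.' (+2 fires, +3 burnt)
Step 5: cell (3,0)='.' (+1 fires, +2 burnt)
Step 6: cell (3,0)='.' (+0 fires, +1 burnt)
  fire out at step 6

1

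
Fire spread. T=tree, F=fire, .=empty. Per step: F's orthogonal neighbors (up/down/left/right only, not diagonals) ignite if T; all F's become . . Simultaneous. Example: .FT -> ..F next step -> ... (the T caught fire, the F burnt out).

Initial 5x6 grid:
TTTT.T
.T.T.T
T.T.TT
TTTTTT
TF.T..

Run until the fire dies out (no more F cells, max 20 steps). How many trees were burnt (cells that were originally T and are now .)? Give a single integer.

Answer: 14

Derivation:
Step 1: +2 fires, +1 burnt (F count now 2)
Step 2: +2 fires, +2 burnt (F count now 2)
Step 3: +3 fires, +2 burnt (F count now 3)
Step 4: +2 fires, +3 burnt (F count now 2)
Step 5: +2 fires, +2 burnt (F count now 2)
Step 6: +1 fires, +2 burnt (F count now 1)
Step 7: +1 fires, +1 burnt (F count now 1)
Step 8: +1 fires, +1 burnt (F count now 1)
Step 9: +0 fires, +1 burnt (F count now 0)
Fire out after step 9
Initially T: 20, now '.': 24
Total burnt (originally-T cells now '.'): 14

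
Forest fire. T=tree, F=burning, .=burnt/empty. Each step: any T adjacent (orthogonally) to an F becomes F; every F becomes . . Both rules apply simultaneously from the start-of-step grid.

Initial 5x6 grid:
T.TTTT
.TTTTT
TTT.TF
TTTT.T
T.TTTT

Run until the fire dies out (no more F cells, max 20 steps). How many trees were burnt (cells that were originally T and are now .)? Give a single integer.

Answer: 23

Derivation:
Step 1: +3 fires, +1 burnt (F count now 3)
Step 2: +3 fires, +3 burnt (F count now 3)
Step 3: +3 fires, +3 burnt (F count now 3)
Step 4: +3 fires, +3 burnt (F count now 3)
Step 5: +5 fires, +3 burnt (F count now 5)
Step 6: +2 fires, +5 burnt (F count now 2)
Step 7: +2 fires, +2 burnt (F count now 2)
Step 8: +1 fires, +2 burnt (F count now 1)
Step 9: +1 fires, +1 burnt (F count now 1)
Step 10: +0 fires, +1 burnt (F count now 0)
Fire out after step 10
Initially T: 24, now '.': 29
Total burnt (originally-T cells now '.'): 23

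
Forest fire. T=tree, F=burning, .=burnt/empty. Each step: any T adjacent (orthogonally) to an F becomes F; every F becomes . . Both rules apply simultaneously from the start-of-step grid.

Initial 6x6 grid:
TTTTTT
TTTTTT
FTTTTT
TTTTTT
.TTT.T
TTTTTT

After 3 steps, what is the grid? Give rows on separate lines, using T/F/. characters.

Step 1: 3 trees catch fire, 1 burn out
  TTTTTT
  FTTTTT
  .FTTTT
  FTTTTT
  .TTT.T
  TTTTTT
Step 2: 4 trees catch fire, 3 burn out
  FTTTTT
  .FTTTT
  ..FTTT
  .FTTTT
  .TTT.T
  TTTTTT
Step 3: 5 trees catch fire, 4 burn out
  .FTTTT
  ..FTTT
  ...FTT
  ..FTTT
  .FTT.T
  TTTTTT

.FTTTT
..FTTT
...FTT
..FTTT
.FTT.T
TTTTTT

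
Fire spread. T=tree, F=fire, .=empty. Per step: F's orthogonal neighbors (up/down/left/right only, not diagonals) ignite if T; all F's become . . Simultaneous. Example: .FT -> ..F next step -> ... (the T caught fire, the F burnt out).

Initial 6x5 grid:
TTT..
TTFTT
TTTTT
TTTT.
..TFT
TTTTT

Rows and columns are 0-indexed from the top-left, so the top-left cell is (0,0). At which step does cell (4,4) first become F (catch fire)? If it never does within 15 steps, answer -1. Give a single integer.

Step 1: cell (4,4)='F' (+8 fires, +2 burnt)
  -> target ignites at step 1
Step 2: cell (4,4)='.' (+8 fires, +8 burnt)
Step 3: cell (4,4)='.' (+5 fires, +8 burnt)
Step 4: cell (4,4)='.' (+2 fires, +5 burnt)
Step 5: cell (4,4)='.' (+0 fires, +2 burnt)
  fire out at step 5

1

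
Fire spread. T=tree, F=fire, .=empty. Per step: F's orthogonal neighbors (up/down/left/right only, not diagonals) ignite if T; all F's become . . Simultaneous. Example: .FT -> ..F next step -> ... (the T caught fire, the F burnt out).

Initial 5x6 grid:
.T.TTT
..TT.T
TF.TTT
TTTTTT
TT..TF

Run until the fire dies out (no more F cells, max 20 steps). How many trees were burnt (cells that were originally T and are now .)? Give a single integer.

Answer: 19

Derivation:
Step 1: +4 fires, +2 burnt (F count now 4)
Step 2: +5 fires, +4 burnt (F count now 5)
Step 3: +4 fires, +5 burnt (F count now 4)
Step 4: +2 fires, +4 burnt (F count now 2)
Step 5: +2 fires, +2 burnt (F count now 2)
Step 6: +2 fires, +2 burnt (F count now 2)
Step 7: +0 fires, +2 burnt (F count now 0)
Fire out after step 7
Initially T: 20, now '.': 29
Total burnt (originally-T cells now '.'): 19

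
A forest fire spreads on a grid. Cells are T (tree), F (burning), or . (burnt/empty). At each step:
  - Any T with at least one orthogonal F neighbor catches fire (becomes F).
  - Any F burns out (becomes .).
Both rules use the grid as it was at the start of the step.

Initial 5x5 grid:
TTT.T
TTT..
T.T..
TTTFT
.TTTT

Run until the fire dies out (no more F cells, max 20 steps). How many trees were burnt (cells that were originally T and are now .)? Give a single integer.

Step 1: +3 fires, +1 burnt (F count now 3)
Step 2: +4 fires, +3 burnt (F count now 4)
Step 3: +3 fires, +4 burnt (F count now 3)
Step 4: +3 fires, +3 burnt (F count now 3)
Step 5: +2 fires, +3 burnt (F count now 2)
Step 6: +1 fires, +2 burnt (F count now 1)
Step 7: +0 fires, +1 burnt (F count now 0)
Fire out after step 7
Initially T: 17, now '.': 24
Total burnt (originally-T cells now '.'): 16

Answer: 16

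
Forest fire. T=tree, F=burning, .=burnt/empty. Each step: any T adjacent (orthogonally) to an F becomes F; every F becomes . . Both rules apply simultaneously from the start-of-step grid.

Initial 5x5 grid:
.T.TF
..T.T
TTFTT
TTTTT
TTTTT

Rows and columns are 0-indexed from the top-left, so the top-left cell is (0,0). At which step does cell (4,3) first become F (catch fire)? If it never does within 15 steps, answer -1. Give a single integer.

Step 1: cell (4,3)='T' (+6 fires, +2 burnt)
Step 2: cell (4,3)='T' (+5 fires, +6 burnt)
Step 3: cell (4,3)='F' (+4 fires, +5 burnt)
  -> target ignites at step 3
Step 4: cell (4,3)='.' (+2 fires, +4 burnt)
Step 5: cell (4,3)='.' (+0 fires, +2 burnt)
  fire out at step 5

3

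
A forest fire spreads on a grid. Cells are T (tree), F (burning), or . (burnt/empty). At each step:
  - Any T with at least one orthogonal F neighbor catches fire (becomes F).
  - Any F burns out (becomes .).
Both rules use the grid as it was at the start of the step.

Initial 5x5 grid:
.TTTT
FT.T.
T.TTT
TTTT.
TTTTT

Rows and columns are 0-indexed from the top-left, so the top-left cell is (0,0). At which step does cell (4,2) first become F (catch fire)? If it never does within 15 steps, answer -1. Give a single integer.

Step 1: cell (4,2)='T' (+2 fires, +1 burnt)
Step 2: cell (4,2)='T' (+2 fires, +2 burnt)
Step 3: cell (4,2)='T' (+3 fires, +2 burnt)
Step 4: cell (4,2)='T' (+3 fires, +3 burnt)
Step 5: cell (4,2)='F' (+5 fires, +3 burnt)
  -> target ignites at step 5
Step 6: cell (4,2)='.' (+2 fires, +5 burnt)
Step 7: cell (4,2)='.' (+2 fires, +2 burnt)
Step 8: cell (4,2)='.' (+0 fires, +2 burnt)
  fire out at step 8

5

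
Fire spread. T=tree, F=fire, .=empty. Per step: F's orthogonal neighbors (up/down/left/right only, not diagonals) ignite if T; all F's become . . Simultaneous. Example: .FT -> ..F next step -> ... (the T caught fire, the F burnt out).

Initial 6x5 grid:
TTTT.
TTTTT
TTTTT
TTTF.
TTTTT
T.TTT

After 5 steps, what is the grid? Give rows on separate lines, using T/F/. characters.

Step 1: 3 trees catch fire, 1 burn out
  TTTT.
  TTTTT
  TTTFT
  TTF..
  TTTFT
  T.TTT
Step 2: 7 trees catch fire, 3 burn out
  TTTT.
  TTTFT
  TTF.F
  TF...
  TTF.F
  T.TFT
Step 3: 8 trees catch fire, 7 burn out
  TTTF.
  TTF.F
  TF...
  F....
  TF...
  T.F.F
Step 4: 4 trees catch fire, 8 burn out
  TTF..
  TF...
  F....
  .....
  F....
  T....
Step 5: 3 trees catch fire, 4 burn out
  TF...
  F....
  .....
  .....
  .....
  F....

TF...
F....
.....
.....
.....
F....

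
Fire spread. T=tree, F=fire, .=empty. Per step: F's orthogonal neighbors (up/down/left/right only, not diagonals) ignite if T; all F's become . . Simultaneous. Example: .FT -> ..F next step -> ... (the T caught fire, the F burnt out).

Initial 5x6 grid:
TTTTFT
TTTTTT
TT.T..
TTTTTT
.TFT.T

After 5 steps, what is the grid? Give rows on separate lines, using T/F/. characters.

Step 1: 6 trees catch fire, 2 burn out
  TTTF.F
  TTTTFT
  TT.T..
  TTFTTT
  .F.F.T
Step 2: 5 trees catch fire, 6 burn out
  TTF...
  TTTF.F
  TT.T..
  TF.FTT
  .....T
Step 3: 6 trees catch fire, 5 burn out
  TF....
  TTF...
  TF.F..
  F...FT
  .....T
Step 4: 4 trees catch fire, 6 burn out
  F.....
  TF....
  F.....
  .....F
  .....T
Step 5: 2 trees catch fire, 4 burn out
  ......
  F.....
  ......
  ......
  .....F

......
F.....
......
......
.....F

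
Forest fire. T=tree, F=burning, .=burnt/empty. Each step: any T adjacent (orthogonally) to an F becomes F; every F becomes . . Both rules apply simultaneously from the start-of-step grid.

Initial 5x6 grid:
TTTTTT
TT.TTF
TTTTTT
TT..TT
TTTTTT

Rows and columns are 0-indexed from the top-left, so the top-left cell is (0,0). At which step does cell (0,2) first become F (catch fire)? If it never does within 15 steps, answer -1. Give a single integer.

Step 1: cell (0,2)='T' (+3 fires, +1 burnt)
Step 2: cell (0,2)='T' (+4 fires, +3 burnt)
Step 3: cell (0,2)='T' (+4 fires, +4 burnt)
Step 4: cell (0,2)='F' (+3 fires, +4 burnt)
  -> target ignites at step 4
Step 5: cell (0,2)='.' (+3 fires, +3 burnt)
Step 6: cell (0,2)='.' (+5 fires, +3 burnt)
Step 7: cell (0,2)='.' (+3 fires, +5 burnt)
Step 8: cell (0,2)='.' (+1 fires, +3 burnt)
Step 9: cell (0,2)='.' (+0 fires, +1 burnt)
  fire out at step 9

4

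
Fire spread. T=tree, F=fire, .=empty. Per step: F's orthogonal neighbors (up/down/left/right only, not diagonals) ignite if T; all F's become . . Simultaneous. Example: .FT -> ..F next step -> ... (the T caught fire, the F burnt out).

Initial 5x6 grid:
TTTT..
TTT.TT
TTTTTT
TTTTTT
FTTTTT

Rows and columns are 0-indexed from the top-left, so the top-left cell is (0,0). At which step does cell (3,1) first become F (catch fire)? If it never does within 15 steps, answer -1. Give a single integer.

Step 1: cell (3,1)='T' (+2 fires, +1 burnt)
Step 2: cell (3,1)='F' (+3 fires, +2 burnt)
  -> target ignites at step 2
Step 3: cell (3,1)='.' (+4 fires, +3 burnt)
Step 4: cell (3,1)='.' (+5 fires, +4 burnt)
Step 5: cell (3,1)='.' (+5 fires, +5 burnt)
Step 6: cell (3,1)='.' (+3 fires, +5 burnt)
Step 7: cell (3,1)='.' (+3 fires, +3 burnt)
Step 8: cell (3,1)='.' (+1 fires, +3 burnt)
Step 9: cell (3,1)='.' (+0 fires, +1 burnt)
  fire out at step 9

2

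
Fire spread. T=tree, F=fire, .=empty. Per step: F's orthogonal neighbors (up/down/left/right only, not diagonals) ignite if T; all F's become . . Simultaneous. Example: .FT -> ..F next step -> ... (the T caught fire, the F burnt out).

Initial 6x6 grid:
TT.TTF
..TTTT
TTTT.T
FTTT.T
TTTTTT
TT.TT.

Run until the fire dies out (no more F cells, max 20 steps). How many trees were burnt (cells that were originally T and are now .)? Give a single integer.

Step 1: +5 fires, +2 burnt (F count now 5)
Step 2: +7 fires, +5 burnt (F count now 7)
Step 3: +6 fires, +7 burnt (F count now 6)
Step 4: +4 fires, +6 burnt (F count now 4)
Step 5: +2 fires, +4 burnt (F count now 2)
Step 6: +1 fires, +2 burnt (F count now 1)
Step 7: +0 fires, +1 burnt (F count now 0)
Fire out after step 7
Initially T: 27, now '.': 34
Total burnt (originally-T cells now '.'): 25

Answer: 25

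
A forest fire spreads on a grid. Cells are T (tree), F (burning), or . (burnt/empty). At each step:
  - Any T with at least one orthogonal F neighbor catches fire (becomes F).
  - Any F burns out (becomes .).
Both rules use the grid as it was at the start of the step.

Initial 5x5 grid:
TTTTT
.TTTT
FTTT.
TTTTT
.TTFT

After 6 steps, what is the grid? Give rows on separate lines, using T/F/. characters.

Step 1: 5 trees catch fire, 2 burn out
  TTTTT
  .TTTT
  .FTT.
  FTTFT
  .TF.F
Step 2: 7 trees catch fire, 5 burn out
  TTTTT
  .FTTT
  ..FF.
  .FF.F
  .F...
Step 3: 3 trees catch fire, 7 burn out
  TFTTT
  ..FFT
  .....
  .....
  .....
Step 4: 4 trees catch fire, 3 burn out
  F.FFT
  ....F
  .....
  .....
  .....
Step 5: 1 trees catch fire, 4 burn out
  ....F
  .....
  .....
  .....
  .....
Step 6: 0 trees catch fire, 1 burn out
  .....
  .....
  .....
  .....
  .....

.....
.....
.....
.....
.....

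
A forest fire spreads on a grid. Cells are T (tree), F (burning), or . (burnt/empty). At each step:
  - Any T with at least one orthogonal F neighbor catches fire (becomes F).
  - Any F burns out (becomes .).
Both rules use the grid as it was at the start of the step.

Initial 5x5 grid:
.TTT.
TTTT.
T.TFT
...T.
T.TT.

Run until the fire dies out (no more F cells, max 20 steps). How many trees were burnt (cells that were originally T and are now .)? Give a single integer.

Answer: 13

Derivation:
Step 1: +4 fires, +1 burnt (F count now 4)
Step 2: +3 fires, +4 burnt (F count now 3)
Step 3: +3 fires, +3 burnt (F count now 3)
Step 4: +2 fires, +3 burnt (F count now 2)
Step 5: +1 fires, +2 burnt (F count now 1)
Step 6: +0 fires, +1 burnt (F count now 0)
Fire out after step 6
Initially T: 14, now '.': 24
Total burnt (originally-T cells now '.'): 13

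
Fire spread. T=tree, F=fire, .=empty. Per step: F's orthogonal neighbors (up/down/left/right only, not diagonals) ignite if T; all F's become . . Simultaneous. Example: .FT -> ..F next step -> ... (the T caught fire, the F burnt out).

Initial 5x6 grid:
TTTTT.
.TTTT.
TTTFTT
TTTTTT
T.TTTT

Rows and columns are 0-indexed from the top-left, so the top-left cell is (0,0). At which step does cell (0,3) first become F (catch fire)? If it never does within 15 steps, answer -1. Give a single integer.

Step 1: cell (0,3)='T' (+4 fires, +1 burnt)
Step 2: cell (0,3)='F' (+8 fires, +4 burnt)
  -> target ignites at step 2
Step 3: cell (0,3)='.' (+8 fires, +8 burnt)
Step 4: cell (0,3)='.' (+3 fires, +8 burnt)
Step 5: cell (0,3)='.' (+2 fires, +3 burnt)
Step 6: cell (0,3)='.' (+0 fires, +2 burnt)
  fire out at step 6

2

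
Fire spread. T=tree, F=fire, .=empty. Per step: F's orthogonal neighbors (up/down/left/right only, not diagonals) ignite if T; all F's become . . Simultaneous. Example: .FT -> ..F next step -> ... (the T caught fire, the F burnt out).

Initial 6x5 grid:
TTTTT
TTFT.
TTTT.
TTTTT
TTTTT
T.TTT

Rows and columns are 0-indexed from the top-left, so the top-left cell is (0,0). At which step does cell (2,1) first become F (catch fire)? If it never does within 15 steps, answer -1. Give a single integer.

Step 1: cell (2,1)='T' (+4 fires, +1 burnt)
Step 2: cell (2,1)='F' (+6 fires, +4 burnt)
  -> target ignites at step 2
Step 3: cell (2,1)='.' (+6 fires, +6 burnt)
Step 4: cell (2,1)='.' (+5 fires, +6 burnt)
Step 5: cell (2,1)='.' (+3 fires, +5 burnt)
Step 6: cell (2,1)='.' (+2 fires, +3 burnt)
Step 7: cell (2,1)='.' (+0 fires, +2 burnt)
  fire out at step 7

2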